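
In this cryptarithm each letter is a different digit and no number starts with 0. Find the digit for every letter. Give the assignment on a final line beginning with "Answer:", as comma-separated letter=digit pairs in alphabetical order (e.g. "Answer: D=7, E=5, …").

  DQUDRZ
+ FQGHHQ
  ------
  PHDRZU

Step 1. [col 1: Z + Q ≡ U (mod 10)] several values work for Q in column 1 (Z + Q ≡ U (mod 10), carry-in 0); try Q=7. So Q=7.
Step 2. [col 1: Z + Q ≡ U (mod 10)] no forcing yet in column 1 (carry-in 0); Z=5 is free and consistent — try it, so Z=5.
Step 3. [col 1: Z + Q ≡ U (mod 10)] column 1 reads Z+Q+carry(0)=U with Z=5, Q=7; with digits 5,7 already taken and all letters distinct, the only value for U is 2 ⇒ U=2.
Step 4. [col 2: R + H ≡ Z (mod 10)] several values work for H in column 2 (R + H ≡ Z (mod 10), carry-in 1); try H=4 ⇒ H=4.
Step 5. [col 2: R + H ≡ Z (mod 10)] column 2 reads R+H+carry(1)=Z with H=4, Z=5; with digits 2,4,5,7 already taken and all letters distinct, the only value for R is 0 ⇒ R=0.
Step 6. [col 3: D + H ≡ R (mod 10)] in column 3 we have D+H≡R with carry-in 0; given H=4, R=0 and digits 0,2,4,5,7 already taken and all letters distinct, that pins D to 6, so D=6.
Step 7. [col 4: U + G ≡ D (mod 10)] in column 4 we have U+G≡D with carry-in 1; given U=2, D=6 and digits 0,2,4,5,6,7 already taken and all letters distinct, that pins G to 3. So G=3.
Step 8. [col 6: D + F ≡ P (mod 10)] from column 6 (D=6, carry-in 1, digits 0,2,3,4,5,6,7 already taken and all letters distinct): F must equal 1, so F=1.
Step 9. [col 6: D + F ≡ P (mod 10)] column 6: given D=6, F=1, carry-in 1, and digits 0,1,2,3,4,5,6,7 already taken and all letters distinct, D+F≡P (mod 10) forces P=8, so P=8.

Answer: D=6, F=1, G=3, H=4, P=8, Q=7, R=0, U=2, Z=5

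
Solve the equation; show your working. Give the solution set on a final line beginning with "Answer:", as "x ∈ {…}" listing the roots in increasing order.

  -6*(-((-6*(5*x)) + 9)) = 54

Step 1. [-6*(-((-6*(5*x)) + 9)) = 54] -6 out front; divide by -6, so div: -((-6*(5*x)) + 9) = -9.
Step 2. [-((-6*(5*x)) + 9) = -9] flip signs both sides ⇒ neg: (-6*(5*x)) + 9 = 9.
Step 3. [(-6*(5*x)) + 9 = 9] peel the +9: subtract 9 from each side, so sub: -6*(5*x) = 0.
Step 4. [-6*(5*x) = 0] -6·(inner) — divide through by -6 ⇒ div: 5*x = 0.
Step 5. [5*x = 0] 5·(inner) — divide through by 5. So div: x = 0.

Answer: x ∈ {0}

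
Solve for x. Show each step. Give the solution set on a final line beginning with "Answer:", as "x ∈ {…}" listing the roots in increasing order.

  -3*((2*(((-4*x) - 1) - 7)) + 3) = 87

Step 1. [-3*((2*(((-4*x) - 1) - 7)) + 3) = 87] -3·(inner) — divide through by -3 ⇒ div: (2*(((-4*x) - 1) - 7)) + 3 = -29.
Step 2. [(2*(((-4*x) - 1) - 7)) + 3 = -29] +3 is outermost — subtract 3 both sides, so sub: 2*(((-4*x) - 1) - 7) = -32.
Step 3. [2*(((-4*x) - 1) - 7) = -32] 2 out front; divide by 2. So div: ((-4*x) - 1) - 7 = -16.
Step 4. [((-4*x) - 1) - 7 = -16] add 7: x sits inside (… - 7). So sub: (-4*x) - 1 = -9.
Step 5. [(-4*x) - 1 = -9] -1 is outermost — add 1 both sides, so sub: -4*x = -8.
Step 6. [-4*x = -8] leading coefficient -4: divide by -4, so div: x = 2.

Answer: x ∈ {2}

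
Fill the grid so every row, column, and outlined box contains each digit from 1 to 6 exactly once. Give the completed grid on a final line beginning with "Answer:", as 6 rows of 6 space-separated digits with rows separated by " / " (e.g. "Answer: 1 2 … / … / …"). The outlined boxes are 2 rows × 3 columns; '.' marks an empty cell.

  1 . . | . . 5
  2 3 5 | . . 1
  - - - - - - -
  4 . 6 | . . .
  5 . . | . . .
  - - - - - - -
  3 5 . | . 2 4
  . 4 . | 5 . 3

Step 1. [r1c4∈{2,3,4,6}] in row 1, 2 fits only at r1c4 ⇒ r1c4=2.
Step 2. [r4c3∈{1,2,3}] 3 has one home in col 3: r4c3. So r4c3=3.
Step 3. [r5c4∈{1,6}] row 5 places 6 nowhere but r5c4, so r5c4=6.
Step 4. [r2c5∈{4,6}] 6 has one home in row 2: r2c5, so r2c5=6.
Step 5. [r6c5∈{1}] r6c5 has the single candidate 1, so r6c5=1.
Step 6. [r1c5∈{3,4}] row 1 places 3 nowhere but r1c5 ⇒ r1c5=3.
Step 7. [r3c6∈{2}] r3c6 has the single candidate 2. So r3c6=2.
Step 8. [r3c2∈{1}] only 1 remains possible at r3c2. So r3c2=1.
Step 9. [r2c4∈{4}] nothing but 4 survives at r2c4 ⇒ r2c4=4.
Step 10. [r5c3∈{1}] r5c3's peers cover all but 1 ⇒ r5c3=1.
Step 11. [r6c3∈{2}] r6c3's peers cover all but 2, so r6c3=2.
Step 12. [r4c6∈{6}] r4c6 has the single candidate 6, so r4c6=6.
Step 13. [r4c2∈{2}] r4c2 has the single candidate 2. So r4c2=2.
Step 14. [r1c2∈{6}] only 6 remains possible at r1c2, so r1c2=6.
Step 15. [r3c4∈{3}] nothing but 3 survives at r3c4, so r3c4=3.
Step 16. [r3c5∈{5}] r3c5 has the single candidate 5. So r3c5=5.
Step 17. [r6c1∈{6}] nothing but 6 survives at r6c1 ⇒ r6c1=6.
Step 18. [r1c3∈{4}] nothing but 4 survives at r1c3, so r1c3=4.
Step 19. [r4c5∈{4}] only 4 remains possible at r4c5, so r4c5=4.
Step 20. [r4c4∈{1}] only 1 remains possible at r4c4 ⇒ r4c4=1.

Answer: 1 6 4 2 3 5 / 2 3 5 4 6 1 / 4 1 6 3 5 2 / 5 2 3 1 4 6 / 3 5 1 6 2 4 / 6 4 2 5 1 3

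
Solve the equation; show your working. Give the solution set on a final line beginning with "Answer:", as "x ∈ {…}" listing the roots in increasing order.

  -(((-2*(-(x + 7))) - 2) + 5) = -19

Step 1. [-(((-2*(-(x + 7))) - 2) + 5) = -19] leading − — multiply by −1 ⇒ neg: ((-2*(-(x + 7))) - 2) + 5 = 19.
Step 2. [((-2*(-(x + 7))) - 2) + 5 = 19] the outer +5 inverts by subtracting 5, so sub: (-2*(-(x + 7))) - 2 = 14.
Step 3. [(-2*(-(x + 7))) - 2 = 14] 2 comes off first (add 2) ⇒ sub: -2*(-(x + 7)) = 16.
Step 4. [-2*(-(x + 7)) = 16] -2 out front; divide by -2. So div: -(x + 7) = -8.
Step 5. [-(x + 7) = -8] LHS negated; negate both sides. So neg: x + 7 = 8.
Step 6. [x + 7 = 8] +7 is outermost — subtract 7 both sides, so sub: x = 1.

Answer: x ∈ {1}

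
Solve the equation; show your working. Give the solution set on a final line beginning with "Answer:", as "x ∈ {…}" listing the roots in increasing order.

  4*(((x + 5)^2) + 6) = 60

Step 1. [4*(((x + 5)^2) + 6) = 60] divide by the outer 4 ⇒ div: ((x + 5)^2) + 6 = 15.
Step 2. [((x + 5)^2) + 6 = 15] 6 comes off first (subtract 6), so sub: (x + 5)^2 = 9.
Step 3. [(x + 5)^2 = 9] √ both sides: 9 ≥ 0 gives two branches ⇒ sqrt: x + 5 = 3 or -3.
Step 4. [x + 5 = 3 or -3] +5 is outermost — subtract 5 both sides, so sub: x = -2 or -8.

Answer: x ∈ {-8, -2}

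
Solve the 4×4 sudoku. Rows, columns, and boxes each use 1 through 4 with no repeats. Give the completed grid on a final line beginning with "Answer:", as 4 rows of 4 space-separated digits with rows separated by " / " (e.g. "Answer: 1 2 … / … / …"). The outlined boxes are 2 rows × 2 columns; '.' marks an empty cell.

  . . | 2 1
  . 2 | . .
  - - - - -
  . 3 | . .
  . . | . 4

Step 1. [r3c1∈{1,2,4}] 4 has one home in row 3: r3c1 ⇒ r3c1=4.
Step 2. [r2c4∈{3}] r2c4's peers cover all but 3 ⇒ r2c4=3.
Step 3. [r4c2∈{1}] r4c2 has the single candidate 1, so r4c2=1.
Step 4. [r3c3∈{1}] r3c3's peers cover all but 1, so r3c3=1.
Step 5. [r4c3∈{3}] r4c3's peers cover all but 3 ⇒ r4c3=3.
Step 6. [r4c1∈{2}] r4c1 has the single candidate 2, so r4c1=2.
Step 7. [r2c3∈{4}] r2c3 is down to just 4, so r2c3=4.
Step 8. [r1c2∈{4}] r1c2 is down to just 4, so r1c2=4.
Step 9. [r2c1∈{1}] nothing but 1 survives at r2c1. So r2c1=1.
Step 10. [r1c1∈{3}] nothing but 3 survives at r1c1. So r1c1=3.
Step 11. [r3c4∈{2}] r3c4 is down to just 2, so r3c4=2.

Answer: 3 4 2 1 / 1 2 4 3 / 4 3 1 2 / 2 1 3 4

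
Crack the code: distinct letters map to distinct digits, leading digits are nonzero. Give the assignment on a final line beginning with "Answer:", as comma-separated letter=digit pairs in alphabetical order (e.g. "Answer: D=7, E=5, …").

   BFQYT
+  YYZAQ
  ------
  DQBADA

Step 1. [D] the sum has 6 digits but both addends have 5; that extra leading digit D is the final carry, namely 1 ⇒ D=1.
Step 2. [col 1: T + Q ≡ A (mod 10)] several values work for T in column 1 (T + Q ≡ A (mod 10), carry-in 0); try T=5. So T=5.
Step 3. [col 1: T + Q ≡ A (mod 10)] A=2 is one option consistent with column 1 (T + Q ≡ A (mod 10), carry-in 0) — take it. So A=2.
Step 4. [col 1: T + Q ≡ A (mod 10)] from column 1 (T=5, A=2, carry-in 0, digits 1,2,5 already taken and all letters distinct): Q must equal 7 ⇒ Q=7.
Step 5. [col 2: Y + A ≡ D (mod 10)] column 2: given A=2, D=1, carry-in 1, and digits 1,2,5,7 already taken and all letters distinct, Y+A≡D (mod 10) forces Y=8. So Y=8.
Step 6. [col 3: Q + Z ≡ A (mod 10)] column 3 reads Q+Z+carry(1)=A with Q=7, A=2; with digits 1,2,5,7,8 already taken and all letters distinct, the only value for Z is 4. So Z=4.
Step 7. [col 4: F + Y ≡ B (mod 10)] from column 4 (Y=8, carry-in 1, digits 1,2,4,5,7,8 already taken and all letters distinct): F must equal 0. So F=0.
Step 8. [col 4: F + Y ≡ B (mod 10)] from column 4 (F=0, Y=8, carry-in 1, digits 0,1,2,4,5,7,8 already taken and all letters distinct): B must equal 9. So B=9.

Answer: A=2, B=9, D=1, F=0, Q=7, T=5, Y=8, Z=4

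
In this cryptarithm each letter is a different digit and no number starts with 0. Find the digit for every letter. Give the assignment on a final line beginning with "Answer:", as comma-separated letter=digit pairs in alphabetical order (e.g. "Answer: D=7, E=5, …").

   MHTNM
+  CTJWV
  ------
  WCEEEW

Step 1. [col 1: M + V ≡ W (mod 10)] several values work for W in column 1 (M + V ≡ W (mod 10), carry-in 0); try W=1, so W=1.
Step 2. [col 1: M + V ≡ W (mod 10)] no forcing yet in column 1 (carry-in 0); V=2 is free and consistent — try it. So V=2.
Step 3. [col 1: M + V ≡ W (mod 10)] from column 1 (V=2, W=1, carry-in 0, digits 1,2 already taken and all letters distinct): M must equal 9. So M=9.
Step 4. [col 2: N + W ≡ E (mod 10)] E=5 is one option consistent with column 2 (N + W ≡ E (mod 10), carry-in 1) — take it ⇒ E=5.
Step 5. [col 2: N + W ≡ E (mod 10)] column 2: given W=1, E=5, carry-in 1, and digits 1,2,5,9 already taken and all letters distinct, N+W≡E (mod 10) forces N=3, so N=3.
Step 6. [col 3: T + J ≡ E (mod 10)] no forcing yet in column 3 (carry-in 0); J=7 is free and consistent — try it ⇒ J=7.
Step 7. [col 3: T + J ≡ E (mod 10)] column 3 reads T+J+carry(0)=E with J=7, E=5; with digits 1,2,3,5,7,9 already taken and all letters distinct, the only value for T is 8 ⇒ T=8.
Step 8. [col 4: H + T ≡ E (mod 10)] from column 4 (T=8, E=5, carry-in 1, digits 1,2,3,5,7,8,9 already taken and all letters distinct): H must equal 6 ⇒ H=6.
Step 9. [col 5: M + C ≡ C (mod 10)] no forcing yet in column 5 (carry-in 1); C=4 is free and consistent — try it. So C=4.

Answer: C=4, E=5, H=6, J=7, M=9, N=3, T=8, V=2, W=1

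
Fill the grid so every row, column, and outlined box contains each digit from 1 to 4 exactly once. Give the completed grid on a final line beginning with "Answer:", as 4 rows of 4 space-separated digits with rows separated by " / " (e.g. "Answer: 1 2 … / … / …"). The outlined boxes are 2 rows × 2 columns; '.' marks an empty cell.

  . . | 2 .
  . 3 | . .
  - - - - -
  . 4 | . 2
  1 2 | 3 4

Step 1. [r2c3∈{1,4}] in col 3, 4 fits only at r2c3, so r2c3=4.
Step 2. [r1c2∈{1}] r1c2 is down to just 1 ⇒ r1c2=1.
Step 3. [r2c4∈{1}] only 1 remains possible at r2c4, so r2c4=1.
Step 4. [r1c1∈{4}] r1c1 is down to just 4 ⇒ r1c1=4.
Step 5. [r3c1∈{3}] only 3 remains possible at r3c1, so r3c1=3.
Step 6. [r2c1∈{2}] r2c1 has the single candidate 2, so r2c1=2.
Step 7. [r3c3∈{1}] r3c3's peers cover all but 1, so r3c3=1.
Step 8. [r1c4∈{3}] r1c4 is down to just 3 ⇒ r1c4=3.

Answer: 4 1 2 3 / 2 3 4 1 / 3 4 1 2 / 1 2 3 4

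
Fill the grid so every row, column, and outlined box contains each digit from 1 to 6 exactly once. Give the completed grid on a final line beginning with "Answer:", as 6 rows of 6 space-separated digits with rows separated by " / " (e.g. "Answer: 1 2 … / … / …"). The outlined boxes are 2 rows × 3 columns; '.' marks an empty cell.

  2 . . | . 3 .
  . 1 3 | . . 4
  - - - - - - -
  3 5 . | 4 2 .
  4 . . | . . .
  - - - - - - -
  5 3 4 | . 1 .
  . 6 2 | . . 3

Step 1. [r6c4∈{5}] r6c4's peers cover all but 5, so r6c4=5.
Step 2. [r2c1∈{6}] only 6 remains possible at r2c1. So r2c1=6.
Step 3. [r4c5∈{5,6}] col 5 places 6 nowhere but r4c5, so r4c5=6.
Step 4. [r3c6∈{1}] r3c6 has the single candidate 1 ⇒ r3c6=1.
Step 5. [r5c6∈{2,6}] in col 6, 2 fits only at r5c6, so r5c6=2.
Step 6. [r1c6∈{5,6}] 6 has one home in col 6: r1c6 ⇒ r1c6=6.
Step 7. [r5c4∈{6}] r5c4 has the single candidate 6. So r5c4=6.
Step 8. [r3c3∈{6}] r3c3's peers cover all but 6. So r3c3=6.
Step 9. [r1c3∈{5}] only 5 remains possible at r1c3 ⇒ r1c3=5.
Step 10. [r4c3∈{1}] nothing but 1 survives at r4c3. So r4c3=1.
Step 11. [r6c1∈{1}] r6c1 is down to just 1, so r6c1=1.
Step 12. [r1c4∈{1}] only 1 remains possible at r1c4, so r1c4=1.
Step 13. [r4c4∈{3}] only 3 remains possible at r4c4 ⇒ r4c4=3.
Step 14. [r2c4∈{2}] r2c4's peers cover all but 2. So r2c4=2.
Step 15. [r2c5∈{5}] only 5 remains possible at r2c5. So r2c5=5.
Step 16. [r4c2∈{2}] only 2 remains possible at r4c2, so r4c2=2.
Step 17. [r1c2∈{4}] r1c2 has the single candidate 4 ⇒ r1c2=4.
Step 18. [r4c6∈{5}] r4c6 has the single candidate 5, so r4c6=5.
Step 19. [r6c5∈{4}] r6c5 is down to just 4, so r6c5=4.

Answer: 2 4 5 1 3 6 / 6 1 3 2 5 4 / 3 5 6 4 2 1 / 4 2 1 3 6 5 / 5 3 4 6 1 2 / 1 6 2 5 4 3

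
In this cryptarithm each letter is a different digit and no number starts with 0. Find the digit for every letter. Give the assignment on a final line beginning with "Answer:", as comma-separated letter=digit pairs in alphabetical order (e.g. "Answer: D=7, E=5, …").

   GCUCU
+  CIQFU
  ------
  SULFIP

Step 1. [col 1: U + U ≡ P (mod 10)] P=4 is one option consistent with column 1 (U + U ≡ P (mod 10), carry-in 0) — take it ⇒ P=4.
Step 2. [S] S is the leading digit of a 6-digit sum of two 5-digit numbers; the final carry is exactly 1, so S=1.
Step 3. [col 1: U + U ≡ P (mod 10)] no forcing yet in column 1 (carry-in 0); U=2 is free and consistent — try it, so U=2.
Step 4. [col 2: C + F ≡ I (mod 10)] no forcing yet in column 2 (carry-in 0); I=7 is free and consistent — try it. So I=7.
Step 5. [col 2: C + F ≡ I (mod 10)] column 2 (C + F ≡ I (mod 10), carry-in 0) doesn't pin C yet; pick C=8 and continue ⇒ C=8.
Step 6. [col 2: C + F ≡ I (mod 10)] from column 2 (C=8, I=7, carry-in 0, digits 1,2,4,7,8 already taken and all letters distinct): F must equal 9, so F=9.
Step 7. [col 3: U + Q ≡ F (mod 10)] in column 3 we have U+Q≡F with carry-in 1; given U=2, F=9 and digits 1,2,4,7,8,9 already taken and all letters distinct, that pins Q to 6, so Q=6.
Step 8. [col 4: C + I ≡ L (mod 10)] in column 4 we have C+I≡L with carry-in 0; given C=8, I=7 and digits 1,2,4,6,7,8,9 already taken and all letters distinct, that pins L to 5, so L=5.
Step 9. [col 5: G + C ≡ U (mod 10)] in column 5 we have G+C≡U with carry-in 1; given C=8, U=2 and digits 1,2,4,5,6,7,8,9 already taken and all letters distinct, that pins G to 3. So G=3.

Answer: C=8, F=9, G=3, I=7, L=5, P=4, Q=6, S=1, U=2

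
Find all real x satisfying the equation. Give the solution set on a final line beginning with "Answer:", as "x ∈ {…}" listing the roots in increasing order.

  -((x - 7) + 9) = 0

Step 1. [-((x - 7) + 9) = 0] leading − — multiply by −1 ⇒ neg: (x - 7) + 9 = 0.
Step 2. [(x - 7) + 9 = 0] +9 is outermost — subtract 9 both sides, so sub: x - 7 = -9.
Step 3. [x - 7 = -9] -7 is outermost — add 7 both sides. So sub: x = -2.

Answer: x ∈ {-2}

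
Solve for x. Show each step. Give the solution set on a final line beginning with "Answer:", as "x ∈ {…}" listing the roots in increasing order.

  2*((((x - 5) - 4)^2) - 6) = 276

Step 1. [2*((((x - 5) - 4)^2) - 6) = 276] 2 out front; divide by 2. So div: (((x - 5) - 4)^2) - 6 = 138.
Step 2. [(((x - 5) - 4)^2) - 6 = 138] the outer -6 inverts by adding 6 ⇒ sub: ((x - 5) - 4)^2 = 144.
Step 3. [((x - 5) - 4)^2 = 144] √ both sides: 144 ≥ 0 gives two branches ⇒ sqrt: (x - 5) - 4 = 12 or -12.
Step 4. [(x - 5) - 4 = 12 or -12] 4 comes off first (add 4) ⇒ sub: x - 5 = 16 or -8.
Step 5. [x - 5 = 16 or -8] the outer -5 inverts by adding 5, so sub: x = 21 or -3.

Answer: x ∈ {-3, 21}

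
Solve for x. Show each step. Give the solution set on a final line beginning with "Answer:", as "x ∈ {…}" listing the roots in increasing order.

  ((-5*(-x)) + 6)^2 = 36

Step 1. [((-5*(-x)) + 6)^2 = 36] LHS squared, RHS 36 ≥ 0: apply √ (±) ⇒ sqrt: (-5*(-x)) + 6 = 6 or -6.
Step 2. [(-5*(-x)) + 6 = 6 or -6] subtract 6: x sits inside (… + 6) ⇒ sub: -5*(-x) = 0 or -12.
Step 3. [-5*(-x) = 0 or -12] -5·(inner) — divide through by -5. So div: -x = 0 or 12/5.
Step 4. [-x = 0 or 12/5] flip signs both sides. So neg: x = 0 or -12/5.

Answer: x ∈ {-12/5, 0}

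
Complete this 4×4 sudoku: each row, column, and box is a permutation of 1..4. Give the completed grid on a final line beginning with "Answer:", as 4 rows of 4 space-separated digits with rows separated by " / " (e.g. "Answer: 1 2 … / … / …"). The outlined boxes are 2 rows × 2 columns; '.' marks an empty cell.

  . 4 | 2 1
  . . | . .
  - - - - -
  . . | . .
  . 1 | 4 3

Step 1. [r1c1∈{3}] r1c1's peers cover all but 3, so r1c1=3.
Step 2. [r4c1∈{2}] r4c1 is down to just 2, so r4c1=2.
Step 3. [r2c1∈{1}] r2c1 is down to just 1. So r2c1=1.
Step 4. [r3c1∈{4}] r3c1 is down to just 4. So r3c1=4.
Step 5. [r3c2∈{3}] r3c2's peers cover all but 3, so r3c2=3.
Step 6. [r2c2∈{2}] r2c2 is down to just 2. So r2c2=2.
Step 7. [r2c4∈{4}] r2c4 has the single candidate 4 ⇒ r2c4=4.
Step 8. [r2c3∈{3}] r2c3 has the single candidate 3 ⇒ r2c3=3.
Step 9. [r3c4∈{2}] r3c4 is down to just 2. So r3c4=2.
Step 10. [r3c3∈{1}] r3c3 has the single candidate 1. So r3c3=1.

Answer: 3 4 2 1 / 1 2 3 4 / 4 3 1 2 / 2 1 4 3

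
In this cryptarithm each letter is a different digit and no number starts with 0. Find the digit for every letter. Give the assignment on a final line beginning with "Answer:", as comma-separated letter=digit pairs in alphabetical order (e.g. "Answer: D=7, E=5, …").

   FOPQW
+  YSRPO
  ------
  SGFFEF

Step 1. [col 1: W + O ≡ F (mod 10)] column 1 (W + O ≡ F (mod 10), carry-in 0) doesn't pin O yet; pick O=4 and continue. So O=4.
Step 2. [col 1: W + O ≡ F (mod 10)] F=6 is one option consistent with column 1 (W + O ≡ F (mod 10), carry-in 0) — take it, so F=6.
Step 3. [col 1: W + O ≡ F (mod 10)] column 1 reads W+O+carry(0)=F with O=4, F=6; with digits 4,6 already taken and all letters distinct, the only value for W is 2, so W=2.
Step 4. [col 2: Q + P ≡ E (mod 10)] column 2 (Q + P ≡ E (mod 10), carry-in 0) doesn't pin E yet; pick E=0 and continue, so E=0.
Step 5. [col 2: Q + P ≡ E (mod 10)] no forcing yet in column 2 (carry-in 0); Q=3 is free and consistent — try it ⇒ Q=3.
Step 6. [S] S is the leading digit of a 6-digit sum of two 5-digit numbers; the final carry is exactly 1, so S=1.
Step 7. [col 2: Q + P ≡ E (mod 10)] column 2: given Q=3, E=0, carry-in 0, and digits 0,1,2,3,4,6 already taken and all letters distinct, Q+P≡E (mod 10) forces P=7, so P=7.
Step 8. [col 3: P + R ≡ F (mod 10)] in column 3 we have P+R≡F with carry-in 1; given P=7, F=6 and digits 0,1,2,3,4,6,7 already taken and all letters distinct, that pins R to 8 ⇒ R=8.
Step 9. [col 5: F + Y ≡ G (mod 10)] column 5: given F=6, carry-in 0, and digits 0,1,2,3,4,6,7,8 already taken and all letters distinct, F+Y≡G (mod 10) forces Y=9. So Y=9.
Step 10. [col 5: F + Y ≡ G (mod 10)] from column 5 (F=6, Y=9, carry-in 0, digits 0,1,2,3,4,6,7,8,9 already taken and all letters distinct): G must equal 5, so G=5.

Answer: E=0, F=6, G=5, O=4, P=7, Q=3, R=8, S=1, W=2, Y=9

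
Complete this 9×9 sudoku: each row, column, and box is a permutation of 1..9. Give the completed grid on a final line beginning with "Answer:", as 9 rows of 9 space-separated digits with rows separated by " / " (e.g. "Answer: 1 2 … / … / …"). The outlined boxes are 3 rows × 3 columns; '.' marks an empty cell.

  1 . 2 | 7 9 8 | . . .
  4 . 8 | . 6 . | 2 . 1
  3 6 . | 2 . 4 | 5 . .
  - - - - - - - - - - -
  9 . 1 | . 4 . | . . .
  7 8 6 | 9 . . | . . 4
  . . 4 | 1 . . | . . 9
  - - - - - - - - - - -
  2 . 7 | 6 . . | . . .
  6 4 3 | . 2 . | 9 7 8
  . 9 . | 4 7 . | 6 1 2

Step 1. [r9c6∈{3,5}] row 9 places 3 nowhere but r9c6, so r9c6=3.
Step 2. [r2c6∈{5}] r2c6 has the single candidate 5 ⇒ r2c6=5.
Step 3. [r6c1∈{5}] r6c1 is down to just 5, so r6c1=5.
Step 4. [r4c4∈{3,5,8}] r4c4 is the only open cell in col 4 admitting 8 ⇒ r4c4=8.
Step 5. [r6c5∈{3}] r6c5's peers cover all but 3, so r6c5=3.
Step 6. [r4c2∈{2,3}] col 2 places 3 nowhere but r4c2 ⇒ r4c2=3.
Step 7. [r5c6∈{2}] r5c6 is down to just 2, so r5c6=2.
Step 8. [r7c2∈{1,5}] across col 2, 1 lands solely at r7c2, so r7c2=1.
Step 9. [r4c8∈{2,5,6}] r4c8 is the only open cell in row 4 admitting 2, so r4c8=2.
Step 10. [r4c9∈{5,6,7}] across row 4, 5 lands solely at r4c9. So r4c9=5.
Step 11. [r5c8∈{3}] r5c8's peers cover all but 3, so r5c8=3.
Step 12. [r6c8∈{6,8}] r6c8 is the only open cell in box 6 admitting 6 ⇒ r6c8=6.
Step 13. [r1c8∈{4}] r1c8 is down to just 4. So r1c8=4.
Step 14. [r6c6∈{7}] r6c6's peers cover all but 7, so r6c6=7.
Step 15. [r7c9∈{3}] r7c9 has the single candidate 3 ⇒ r7c9=3.
Step 16. [r7c8∈{5}] r7c8's peers cover all but 5. So r7c8=5.
Step 17. [r2c8∈{9}] r2c8 has the single candidate 9, so r2c8=9.
Step 18. [r4c6∈{6}] r4c6 has the single candidate 6. So r4c6=6.
Step 19. [r8c6∈{1}] r8c6 has the single candidate 1 ⇒ r8c6=1.
Step 20. [r2c2∈{7}] r2c2's peers cover all but 7 ⇒ r2c2=7.
Step 21. [r3c3∈{9}] nothing but 9 survives at r3c3, so r3c3=9.
Step 22. [r2c4∈{3}] r2c4 is down to just 3, so r2c4=3.
Step 23. [r1c2∈{5}] r1c2 is down to just 5, so r1c2=5.
Step 24. [r5c5∈{5}] r5c5's peers cover all but 5, so r5c5=5.
Step 25. [r1c7∈{3}] only 3 remains possible at r1c7. So r1c7=3.
Step 26. [r3c8∈{8}] only 8 remains possible at r3c8, so r3c8=8.
Step 27. [r7c6∈{9}] only 9 remains possible at r7c6, so r7c6=9.
Step 28. [r7c7∈{4}] r7c7's peers cover all but 4. So r7c7=4.
Step 29. [r4c7∈{7}] r4c7 is down to just 7, so r4c7=7.
Step 30. [r3c5∈{1}] nothing but 1 survives at r3c5, so r3c5=1.
Step 31. [r9c1∈{8}] r9c1 is down to just 8, so r9c1=8.
Step 32. [r6c7∈{8}] nothing but 8 survives at r6c7 ⇒ r6c7=8.
Step 33. [r9c3∈{5}] r9c3 is down to just 5 ⇒ r9c3=5.
Step 34. [r1c9∈{6}] r1c9 is down to just 6 ⇒ r1c9=6.
Step 35. [r6c2∈{2}] r6c2's peers cover all but 2, so r6c2=2.
Step 36. [r3c9∈{7}] r3c9's peers cover all but 7, so r3c9=7.
Step 37. [r5c7∈{1}] r5c7 has the single candidate 1, so r5c7=1.
Step 38. [r7c5∈{8}] r7c5's peers cover all but 8 ⇒ r7c5=8.
Step 39. [r8c4∈{5}] r8c4 is down to just 5, so r8c4=5.

Answer: 1 5 2 7 9 8 3 4 6 / 4 7 8 3 6 5 2 9 1 / 3 6 9 2 1 4 5 8 7 / 9 3 1 8 4 6 7 2 5 / 7 8 6 9 5 2 1 3 4 / 5 2 4 1 3 7 8 6 9 / 2 1 7 6 8 9 4 5 3 / 6 4 3 5 2 1 9 7 8 / 8 9 5 4 7 3 6 1 2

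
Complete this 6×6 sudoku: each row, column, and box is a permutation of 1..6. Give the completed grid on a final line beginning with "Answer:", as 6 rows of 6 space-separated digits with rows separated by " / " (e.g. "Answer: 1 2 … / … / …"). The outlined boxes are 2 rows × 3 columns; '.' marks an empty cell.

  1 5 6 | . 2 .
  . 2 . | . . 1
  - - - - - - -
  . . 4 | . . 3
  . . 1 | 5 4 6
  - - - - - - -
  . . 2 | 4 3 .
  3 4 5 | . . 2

Step 1. [r3c2∈{6}] r3c2 has the single candidate 6. So r3c2=6.
Step 2. [r3c4∈{1,2}] 2 has one home in col 4: r3c4 ⇒ r3c4=2.
Step 3. [r6c4∈{1,6}] across col 4, 1 lands solely at r6c4, so r6c4=1.
Step 4. [r2c4∈{3,6}] 6 has one home in col 4: r2c4. So r2c4=6.
Step 5. [r5c1∈{6}] nothing but 6 survives at r5c1, so r5c1=6.
Step 6. [r1c6∈{4}] r1c6 is down to just 4 ⇒ r1c6=4.
Step 7. [r4c2∈{3}] r4c2 is down to just 3 ⇒ r4c2=3.
Step 8. [r4c1∈{2}] r4c1's peers cover all but 2, so r4c1=2.
Step 9. [r3c1∈{5}] only 5 remains possible at r3c1, so r3c1=5.
Step 10. [r5c6∈{5}] r5c6 is down to just 5 ⇒ r5c6=5.
Step 11. [r3c5∈{1}] nothing but 1 survives at r3c5, so r3c5=1.
Step 12. [r6c5∈{6}] r6c5's peers cover all but 6 ⇒ r6c5=6.
Step 13. [r2c5∈{5}] r2c5's peers cover all but 5 ⇒ r2c5=5.
Step 14. [r1c4∈{3}] nothing but 3 survives at r1c4. So r1c4=3.
Step 15. [r2c3∈{3}] only 3 remains possible at r2c3. So r2c3=3.
Step 16. [r2c1∈{4}] nothing but 4 survives at r2c1. So r2c1=4.
Step 17. [r5c2∈{1}] nothing but 1 survives at r5c2, so r5c2=1.

Answer: 1 5 6 3 2 4 / 4 2 3 6 5 1 / 5 6 4 2 1 3 / 2 3 1 5 4 6 / 6 1 2 4 3 5 / 3 4 5 1 6 2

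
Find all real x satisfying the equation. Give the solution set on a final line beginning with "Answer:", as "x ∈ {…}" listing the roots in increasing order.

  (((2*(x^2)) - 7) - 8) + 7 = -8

Step 1. [(((2*(x^2)) - 7) - 8) + 7 = -8] the outer +7 inverts by subtracting 7 ⇒ sub: ((2*(x^2)) - 7) - 8 = -15.
Step 2. [((2*(x^2)) - 7) - 8 = -15] add 8: x sits inside (… - 8). So sub: (2*(x^2)) - 7 = -7.
Step 3. [(2*(x^2)) - 7 = -7] -7 is outermost — add 7 both sides. So sub: 2*(x^2) = 0.
Step 4. [2*(x^2) = 0] LHS = 2·(…); ÷2 both sides. So div: x^2 = 0.
Step 5. [x^2 = 0] LHS squared, RHS 0 ≥ 0: apply √ (±), so sqrt: x = 0.

Answer: x ∈ {0}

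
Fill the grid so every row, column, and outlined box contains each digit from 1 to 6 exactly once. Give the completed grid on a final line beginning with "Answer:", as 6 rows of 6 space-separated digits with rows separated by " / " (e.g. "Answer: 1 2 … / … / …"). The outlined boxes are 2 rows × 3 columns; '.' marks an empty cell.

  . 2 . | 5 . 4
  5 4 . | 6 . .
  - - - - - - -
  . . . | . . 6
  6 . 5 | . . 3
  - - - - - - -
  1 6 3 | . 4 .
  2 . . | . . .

Step 1. [r2c5∈{1,2,3}] in row 2, 3 fits only at r2c5 ⇒ r2c5=3.
Step 2. [r1c5∈{1}] nothing but 1 survives at r1c5, so r1c5=1.
Step 3. [r3c3∈{1,2,4}] in col 3, 2 fits only at r3c3, so r3c3=2.
Step 4. [r5c6∈{2,5}] in row 5, 5 fits only at r5c6, so r5c6=5.
Step 5. [r4c4∈{1,2,4}] in row 4, 4 fits only at r4c4, so r4c4=4.
Step 6. [r3c2∈{1,3}] across col 2, 3 lands solely at r3c2. So r3c2=3.
Step 7. [r3c4∈{1}] r3c4 has the single candidate 1. So r3c4=1.
Step 8. [r6c4∈{3}] nothing but 3 survives at r6c4 ⇒ r6c4=3.
Step 9. [r2c6∈{2}] r2c6 has the single candidate 2 ⇒ r2c6=2.
Step 10. [r4c2∈{1}] r4c2's peers cover all but 1 ⇒ r4c2=1.
Step 11. [r3c5∈{5}] nothing but 5 survives at r3c5, so r3c5=5.
Step 12. [r6c5∈{6}] only 6 remains possible at r6c5 ⇒ r6c5=6.
Step 13. [r6c6∈{1}] only 1 remains possible at r6c6. So r6c6=1.
Step 14. [r1c1∈{3}] r1c1 is down to just 3 ⇒ r1c1=3.
Step 15. [r1c3∈{6}] nothing but 6 survives at r1c3 ⇒ r1c3=6.
Step 16. [r2c3∈{1}] r2c3 has the single candidate 1, so r2c3=1.
Step 17. [r5c4∈{2}] r5c4 is down to just 2. So r5c4=2.
Step 18. [r4c5∈{2}] r4c5 is down to just 2. So r4c5=2.
Step 19. [r3c1∈{4}] r3c1's peers cover all but 4 ⇒ r3c1=4.
Step 20. [r6c2∈{5}] nothing but 5 survives at r6c2 ⇒ r6c2=5.
Step 21. [r6c3∈{4}] r6c3 is down to just 4, so r6c3=4.

Answer: 3 2 6 5 1 4 / 5 4 1 6 3 2 / 4 3 2 1 5 6 / 6 1 5 4 2 3 / 1 6 3 2 4 5 / 2 5 4 3 6 1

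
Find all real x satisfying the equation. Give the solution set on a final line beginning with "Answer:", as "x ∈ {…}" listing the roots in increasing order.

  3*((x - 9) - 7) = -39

Step 1. [3*((x - 9) - 7) = -39] 3·(inner) — divide through by 3, so div: (x - 9) - 7 = -13.
Step 2. [(x - 9) - 7 = -13] the outer -7 inverts by adding 7. So sub: x - 9 = -6.
Step 3. [x - 9 = -6] add 9: x sits inside (… - 9). So sub: x = 3.

Answer: x ∈ {3}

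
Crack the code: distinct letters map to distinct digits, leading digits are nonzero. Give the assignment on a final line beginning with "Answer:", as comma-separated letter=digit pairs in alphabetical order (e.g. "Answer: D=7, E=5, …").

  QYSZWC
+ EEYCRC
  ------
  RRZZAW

Step 1. [col 1: C + C ≡ W (mod 10)] no forcing yet in column 1 (carry-in 0); W=8 is free and consistent — try it ⇒ W=8.
Step 2. [col 1: C + C ≡ W (mod 10)] several values work for C in column 1 (C + C ≡ W (mod 10), carry-in 0); try C=9. So C=9.
Step 3. [col 2: W + R ≡ A (mod 10)] column 2 (W + R ≡ A (mod 10), carry-in 1) doesn't pin R yet; pick R=6 and continue. So R=6.
Step 4. [col 2: W + R ≡ A (mod 10)] in column 2 we have W+R≡A with carry-in 1; given W=8, R=6 and digits 6,8,9 already taken and all letters distinct, that pins A to 5, so A=5.
Step 5. [col 3: Z + C ≡ Z (mod 10)] column 3 (Z + C ≡ Z (mod 10), carry-in 1) doesn't pin Z yet; pick Z=1 and continue ⇒ Z=1.
Step 6. [col 4: S + Y ≡ Z (mod 10)] no forcing yet in column 4 (carry-in 1); S=7 is free and consistent — try it ⇒ S=7.
Step 7. [col 4: S + Y ≡ Z (mod 10)] in column 4 we have S+Y≡Z with carry-in 1; given S=7, Z=1 and digits 1,5,6,7,8,9 already taken and all letters distinct, that pins Y to 3 ⇒ Y=3.
Step 8. [col 5: Y + E ≡ R (mod 10)] from column 5 (Y=3, R=6, carry-in 1, digits 1,3,5,6,7,8,9 already taken and all letters distinct): E must equal 2 ⇒ E=2.
Step 9. [col 6: Q + E ≡ R (mod 10)] column 6: given E=2, R=6, carry-in 0, and digits 1,2,3,5,6,7,8,9 already taken and all letters distinct, Q+E≡R (mod 10) forces Q=4. So Q=4.

Answer: A=5, C=9, E=2, Q=4, R=6, S=7, W=8, Y=3, Z=1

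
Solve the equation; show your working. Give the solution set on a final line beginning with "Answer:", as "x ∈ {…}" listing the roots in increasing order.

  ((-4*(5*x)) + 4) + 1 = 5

Step 1. [((-4*(5*x)) + 4) + 1 = 5] the outer +1 inverts by subtracting 1. So sub: (-4*(5*x)) + 4 = 4.
Step 2. [(-4*(5*x)) + 4 = 4] subtract 4: x sits inside (… + 4) ⇒ sub: -4*(5*x) = 0.
Step 3. [-4*(5*x) = 0] leading coefficient -4: divide by -4, so div: 5*x = 0.
Step 4. [5*x = 0] 5·(inner) — divide through by 5. So div: x = 0.

Answer: x ∈ {0}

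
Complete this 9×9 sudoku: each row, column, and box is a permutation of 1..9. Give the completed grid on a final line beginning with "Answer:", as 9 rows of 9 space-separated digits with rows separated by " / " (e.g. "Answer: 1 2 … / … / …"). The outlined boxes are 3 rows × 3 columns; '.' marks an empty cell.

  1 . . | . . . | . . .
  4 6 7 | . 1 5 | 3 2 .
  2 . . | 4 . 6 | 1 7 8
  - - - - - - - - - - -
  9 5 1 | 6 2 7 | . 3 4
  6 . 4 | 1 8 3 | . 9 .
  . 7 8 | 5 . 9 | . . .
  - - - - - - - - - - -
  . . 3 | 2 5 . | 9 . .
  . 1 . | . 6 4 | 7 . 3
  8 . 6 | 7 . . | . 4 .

Step 1. [r1c4∈{3,8,9}] col 4 places 3 nowhere but r1c4, so r1c4=3.
Step 2. [r3c5∈{9}] r3c5 has the single candidate 9 ⇒ r3c5=9.
Step 3. [r5c2∈{2}] only 2 remains possible at r5c2 ⇒ r5c2=2.
Step 4. [r5c7∈{5}] r5c7 has the single candidate 5, so r5c7=5.
Step 5. [r9c9∈{1,2,5}] in row 9, 5 fits only at r9c9. So r9c9=5.
Step 6. [r6c9∈{1,2,6}] in col 9, 2 fits only at r6c9 ⇒ r6c9=2.
Step 7. [r7c9∈{1,6}] 1 has one home in col 9: r7c9 ⇒ r7c9=1.
Step 8. [r7c8∈{6,8}] r7c8 is the only open cell in row 7 admitting 6 ⇒ r7c8=6.
Step 9. [r3c3∈{5}] r3c3 has the single candidate 5, so r3c3=5.
Step 10. [r1c3∈{9}] r1c3's peers cover all but 9 ⇒ r1c3=9.
Step 11. [r2c4∈{8}] only 8 remains possible at r2c4. So r2c4=8.
Step 12. [r1c7∈{4,6}] 4 has one home in row 1: r1c7. So r1c7=4.
Step 13. [r8c3∈{2}] only 2 remains possible at r8c3 ⇒ r8c3=2.
Step 14. [r8c1∈{5}] r8c1 is down to just 5 ⇒ r8c1=5.
Step 15. [r1c9∈{6}] only 6 remains possible at r1c9, so r1c9=6.
Step 16. [r7c1∈{7}] r7c1 is down to just 7. So r7c1=7.
Step 17. [r1c2∈{8}] nothing but 8 survives at r1c2, so r1c2=8.
Step 18. [r6c5∈{4}] only 4 remains possible at r6c5 ⇒ r6c5=4.
Step 19. [r3c2∈{3}] only 3 remains possible at r3c2 ⇒ r3c2=3.
Step 20. [r6c8∈{1}] only 1 remains possible at r6c8 ⇒ r6c8=1.
Step 21. [r8c4∈{9}] r8c4's peers cover all but 9, so r8c4=9.
Step 22. [r1c6∈{2}] r1c6's peers cover all but 2 ⇒ r1c6=2.
Step 23. [r1c8∈{5}] r1c8's peers cover all but 5, so r1c8=5.
Step 24. [r6c7∈{6}] only 6 remains possible at r6c7. So r6c7=6.
Step 25. [r5c9∈{7}] r5c9's peers cover all but 7. So r5c9=7.
Step 26. [r2c9∈{9}] r2c9 has the single candidate 9. So r2c9=9.
Step 27. [r9c6∈{1}] r9c6 has the single candidate 1. So r9c6=1.
Step 28. [r1c5∈{7}] r1c5 has the single candidate 7 ⇒ r1c5=7.
Step 29. [r8c8∈{8}] only 8 remains possible at r8c8 ⇒ r8c8=8.
Step 30. [r9c2∈{9}] only 9 remains possible at r9c2 ⇒ r9c2=9.
Step 31. [r9c5∈{3}] only 3 remains possible at r9c5 ⇒ r9c5=3.
Step 32. [r7c2∈{4}] only 4 remains possible at r7c2 ⇒ r7c2=4.
Step 33. [r4c7∈{8}] r4c7 has the single candidate 8 ⇒ r4c7=8.
Step 34. [r6c1∈{3}] r6c1's peers cover all but 3 ⇒ r6c1=3.
Step 35. [r7c6∈{8}] only 8 remains possible at r7c6 ⇒ r7c6=8.
Step 36. [r9c7∈{2}] only 2 remains possible at r9c7 ⇒ r9c7=2.

Answer: 1 8 9 3 7 2 4 5 6 / 4 6 7 8 1 5 3 2 9 / 2 3 5 4 9 6 1 7 8 / 9 5 1 6 2 7 8 3 4 / 6 2 4 1 8 3 5 9 7 / 3 7 8 5 4 9 6 1 2 / 7 4 3 2 5 8 9 6 1 / 5 1 2 9 6 4 7 8 3 / 8 9 6 7 3 1 2 4 5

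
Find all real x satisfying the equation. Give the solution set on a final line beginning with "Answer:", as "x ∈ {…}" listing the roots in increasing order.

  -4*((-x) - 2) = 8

Step 1. [-4*((-x) - 2) = 8] LHS = -4·(…); ÷-4 both sides ⇒ div: (-x) - 2 = -2.
Step 2. [(-x) - 2 = -2] 2 comes off first (add 2). So sub: -x = 0.
Step 3. [-x = 0] leading − — multiply by −1. So neg: x = 0.

Answer: x ∈ {0}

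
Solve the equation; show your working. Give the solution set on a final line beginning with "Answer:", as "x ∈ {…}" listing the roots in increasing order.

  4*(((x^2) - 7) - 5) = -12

Step 1. [4*(((x^2) - 7) - 5) = -12] 4·(inner) — divide through by 4 ⇒ div: ((x^2) - 7) - 5 = -3.
Step 2. [((x^2) - 7) - 5 = -3] -5 is outermost — add 5 both sides. So sub: (x^2) - 7 = 2.
Step 3. [(x^2) - 7 = 2] peel the -7: add 7 from each side ⇒ sub: x^2 = 9.
Step 4. [x^2 = 9] LHS squared, RHS 9 ≥ 0: apply √ (±) ⇒ sqrt: x = 3 or -3.

Answer: x ∈ {-3, 3}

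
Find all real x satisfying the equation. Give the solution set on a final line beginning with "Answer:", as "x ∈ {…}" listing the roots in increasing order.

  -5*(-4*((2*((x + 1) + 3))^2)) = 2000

Step 1. [-5*(-4*((2*((x + 1) + 3))^2)) = 2000] LHS = -5·(…); ÷-5 both sides. So div: -4*((2*((x + 1) + 3))^2) = -400.
Step 2. [-4*((2*((x + 1) + 3))^2) = -400] divide by the outer -4. So div: (2*((x + 1) + 3))^2 = 100.
Step 3. [(2*((x + 1) + 3))^2 = 100] LHS squared, RHS 100 ≥ 0: apply √ (±) ⇒ sqrt: 2*((x + 1) + 3) = 10 or -10.
Step 4. [2*((x + 1) + 3) = 10 or -10] 2 out front; divide by 2. So div: (x + 1) + 3 = 5 or -5.
Step 5. [(x + 1) + 3 = 5 or -5] the outer +3 inverts by subtracting 3 ⇒ sub: x + 1 = 2 or -8.
Step 6. [x + 1 = 2 or -8] subtract 1: x sits inside (… + 1). So sub: x = 1 or -9.

Answer: x ∈ {-9, 1}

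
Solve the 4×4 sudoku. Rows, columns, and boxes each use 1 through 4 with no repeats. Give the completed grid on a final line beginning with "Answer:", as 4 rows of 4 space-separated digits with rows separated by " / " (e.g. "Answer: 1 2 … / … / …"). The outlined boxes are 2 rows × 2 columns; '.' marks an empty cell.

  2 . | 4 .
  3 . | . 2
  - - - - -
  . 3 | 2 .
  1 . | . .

Step 1. [r3c4∈{1,4}] 1 has one home in row 3: r3c4, so r3c4=1.
Step 2. [r4c4∈{3,4}] r4c4 is the only open cell in col 4 admitting 4. So r4c4=4.
Step 3. [r2c3∈{1}] nothing but 1 survives at r2c3 ⇒ r2c3=1.
Step 4. [r3c1∈{4}] r3c1 is down to just 4, so r3c1=4.
Step 5. [r1c4∈{3}] r1c4's peers cover all but 3 ⇒ r1c4=3.
Step 6. [r4c2∈{2}] r4c2's peers cover all but 2. So r4c2=2.
Step 7. [r1c2∈{1}] r1c2 is down to just 1. So r1c2=1.
Step 8. [r4c3∈{3}] r4c3 is down to just 3. So r4c3=3.
Step 9. [r2c2∈{4}] r2c2 has the single candidate 4 ⇒ r2c2=4.

Answer: 2 1 4 3 / 3 4 1 2 / 4 3 2 1 / 1 2 3 4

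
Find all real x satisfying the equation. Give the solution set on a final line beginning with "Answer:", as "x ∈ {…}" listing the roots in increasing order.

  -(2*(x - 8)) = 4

Step 1. [-(2*(x - 8)) = 4] flip signs both sides, so neg: 2*(x - 8) = -4.
Step 2. [2*(x - 8) = -4] 2·(inner) — divide through by 2, so div: x - 8 = -2.
Step 3. [x - 8 = -2] -8 is outermost — add 8 both sides, so sub: x = 6.

Answer: x ∈ {6}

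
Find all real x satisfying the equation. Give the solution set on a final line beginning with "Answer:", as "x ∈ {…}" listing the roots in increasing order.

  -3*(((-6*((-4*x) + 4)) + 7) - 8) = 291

Step 1. [-3*(((-6*((-4*x) + 4)) + 7) - 8) = 291] -3 out front; divide by -3, so div: ((-6*((-4*x) + 4)) + 7) - 8 = -97.
Step 2. [((-6*((-4*x) + 4)) + 7) - 8 = -97] the outer -8 inverts by adding 8, so sub: (-6*((-4*x) + 4)) + 7 = -89.
Step 3. [(-6*((-4*x) + 4)) + 7 = -89] the outer +7 inverts by subtracting 7. So sub: -6*((-4*x) + 4) = -96.
Step 4. [-6*((-4*x) + 4) = -96] leading coefficient -6: divide by -6. So div: (-4*x) + 4 = 16.
Step 5. [(-4*x) + 4 = 16] subtract 4: x sits inside (… + 4), so sub: -4*x = 12.
Step 6. [-4*x = 12] -4 out front; divide by -4 ⇒ div: x = -3.

Answer: x ∈ {-3}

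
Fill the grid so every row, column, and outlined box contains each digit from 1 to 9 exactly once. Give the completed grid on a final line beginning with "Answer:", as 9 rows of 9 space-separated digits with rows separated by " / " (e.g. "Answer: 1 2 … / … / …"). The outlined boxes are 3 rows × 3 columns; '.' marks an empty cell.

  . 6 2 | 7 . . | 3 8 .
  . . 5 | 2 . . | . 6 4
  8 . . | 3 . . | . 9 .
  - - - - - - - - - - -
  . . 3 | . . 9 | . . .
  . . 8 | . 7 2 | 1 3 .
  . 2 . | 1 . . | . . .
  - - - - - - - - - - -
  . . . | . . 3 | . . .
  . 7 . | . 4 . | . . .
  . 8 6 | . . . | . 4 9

Step 1. [r9c4∈{5}] r9c4's peers cover all but 5. So r9c4=5.
Step 2. [r2c7∈{7}] r2c7 has the single candidate 7, so r2c7=7.
Step 3. [r9c7∈{2}] r9c7 has the single candidate 2 ⇒ r9c7=2.
Step 4. [r3c7∈{5}] r3c7 is down to just 5. So r3c7=5.
Step 5. [r9c5∈{1}] r9c5 has the single candidate 1 ⇒ r9c5=1.
Step 6. [r1c9∈{1}] r1c9's peers cover all but 1, so r1c9=1.
Step 7. [r6c7∈{4,6,8,9}] across col 7, 9 lands solely at r6c7. So r6c7=9.
Step 8. [r4c7∈{4,6,8}] 4 has one home in col 7: r4c7. So r4c7=4.
Step 9. [r8c1∈{1,2,3,5,9}] r8c1 is the only open cell in row 8 admitting 2. So r8c1=2.
Step 10. [r3c5∈{6}] r3c5 has the single candidate 6 ⇒ r3c5=6.
Step 11. [r5c4∈{4,6}] across col 4, 4 lands solely at r5c4, so r5c4=4.
Step 12. [r2c2∈{1,3,9}] 3 has one home in col 2: r2c2. So r2c2=3.
Step 13. [r8c9∈{3,5,6,8}] in row 8, 3 fits only at r8c9, so r8c9=3.
Step 14. [r8c8∈{1,5}] across row 8, 5 lands solely at r8c8. So r8c8=5.
Step 15. [r6c8∈{7}] r6c8's peers cover all but 7 ⇒ r6c8=7.
Step 16. [r8c3∈{1,9}] r8c3 is the only open cell in row 8 admitting 1, so r8c3=1.
Step 17. [r7c3∈{4,9}] col 3 places 9 nowhere but r7c3 ⇒ r7c3=9.
Step 18. [r4c1∈{1,5,6,7}] across row 4, 7 lands solely at r4c1. So r4c1=7.
Step 19. [r2c1∈{1,9}] 1 has one home in col 1: r2c1. So r2c1=1.
Step 20. [r3c2∈{4}] r3c2 is down to just 4. So r3c2=4.
Step 21. [r7c2∈{5}] only 5 remains possible at r7c2 ⇒ r7c2=5.
Step 22. [r2c6∈{8}] r2c6's peers cover all but 8 ⇒ r2c6=8.
Step 23. [r8c6∈{6}] r8c6 is down to just 6 ⇒ r8c6=6.
Step 24. [r6c6∈{5}] r6c6 is down to just 5 ⇒ r6c6=5.
Step 25. [r7c4∈{8}] r7c4's peers cover all but 8. So r7c4=8.
Step 26. [r4c9∈{2,5,6,8}] row 4 places 5 nowhere but r4c9 ⇒ r4c9=5.
Step 27. [r5c9∈{6}] only 6 remains possible at r5c9, so r5c9=6.
Step 28. [r1c1∈{9}] only 9 remains possible at r1c1, so r1c1=9.
Step 29. [r4c5∈{8}] only 8 remains possible at r4c5, so r4c5=8.
Step 30. [r7c1∈{4}] r7c1 has the single candidate 4 ⇒ r7c1=4.
Step 31. [r1c6∈{4}] r1c6 is down to just 4. So r1c6=4.
Step 32. [r3c3∈{7}] nothing but 7 survives at r3c3 ⇒ r3c3=7.
Step 33. [r8c4∈{9}] r8c4's peers cover all but 9. So r8c4=9.
Step 34. [r2c5∈{9}] r2c5's peers cover all but 9 ⇒ r2c5=9.
Step 35. [r6c5∈{3}] r6c5's peers cover all but 3 ⇒ r6c5=3.
Step 36. [r5c1∈{5}] r5c1 has the single candidate 5, so r5c1=5.
Step 37. [r5c2∈{9}] nothing but 9 survives at r5c2 ⇒ r5c2=9.
Step 38. [r9c1∈{3}] nothing but 3 survives at r9c1. So r9c1=3.
Step 39. [r7c5∈{2}] r7c5's peers cover all but 2. So r7c5=2.
Step 40. [r7c9∈{7}] r7c9 has the single candidate 7 ⇒ r7c9=7.
Step 41. [r4c8∈{2}] r4c8 has the single candidate 2 ⇒ r4c8=2.
Step 42. [r7c7∈{6}] r7c7 has the single candidate 6 ⇒ r7c7=6.
Step 43. [r6c9∈{8}] r6c9 has the single candidate 8. So r6c9=8.
Step 44. [r3c6∈{1}] r3c6 is down to just 1 ⇒ r3c6=1.
Step 45. [r7c8∈{1}] r7c8 has the single candidate 1 ⇒ r7c8=1.
Step 46. [r6c3∈{4}] only 4 remains possible at r6c3. So r6c3=4.
Step 47. [r1c5∈{5}] r1c5's peers cover all but 5. So r1c5=5.
Step 48. [r6c1∈{6}] r6c1's peers cover all but 6. So r6c1=6.
Step 49. [r3c9∈{2}] nothing but 2 survives at r3c9, so r3c9=2.
Step 50. [r4c4∈{6}] r4c4 has the single candidate 6, so r4c4=6.
Step 51. [r9c6∈{7}] r9c6 has the single candidate 7 ⇒ r9c6=7.
Step 52. [r4c2∈{1}] nothing but 1 survives at r4c2, so r4c2=1.
Step 53. [r8c7∈{8}] only 8 remains possible at r8c7 ⇒ r8c7=8.

Answer: 9 6 2 7 5 4 3 8 1 / 1 3 5 2 9 8 7 6 4 / 8 4 7 3 6 1 5 9 2 / 7 1 3 6 8 9 4 2 5 / 5 9 8 4 7 2 1 3 6 / 6 2 4 1 3 5 9 7 8 / 4 5 9 8 2 3 6 1 7 / 2 7 1 9 4 6 8 5 3 / 3 8 6 5 1 7 2 4 9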